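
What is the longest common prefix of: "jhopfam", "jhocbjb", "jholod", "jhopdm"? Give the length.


Words: jhopfam, jhocbjb, jholod, jhopdm
  Position 0: all 'j' => match
  Position 1: all 'h' => match
  Position 2: all 'o' => match
  Position 3: ('p', 'c', 'l', 'p') => mismatch, stop
LCP = "jho" (length 3)

3


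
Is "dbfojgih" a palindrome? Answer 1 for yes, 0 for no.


Input: dbfojgih
Reversed: higjofbd
  Compare pos 0 ('d') with pos 7 ('h'): MISMATCH
  Compare pos 1 ('b') with pos 6 ('i'): MISMATCH
  Compare pos 2 ('f') with pos 5 ('g'): MISMATCH
  Compare pos 3 ('o') with pos 4 ('j'): MISMATCH
Result: not a palindrome

0


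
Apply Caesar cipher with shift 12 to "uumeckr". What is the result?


Caesar cipher: shift "uumeckr" by 12
  'u' (pos 20) + 12 = pos 6 = 'g'
  'u' (pos 20) + 12 = pos 6 = 'g'
  'm' (pos 12) + 12 = pos 24 = 'y'
  'e' (pos 4) + 12 = pos 16 = 'q'
  'c' (pos 2) + 12 = pos 14 = 'o'
  'k' (pos 10) + 12 = pos 22 = 'w'
  'r' (pos 17) + 12 = pos 3 = 'd'
Result: ggyqowd

ggyqowd


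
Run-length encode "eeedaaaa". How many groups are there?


Input: eeedaaaa
Scanning for consecutive runs:
  Group 1: 'e' x 3 (positions 0-2)
  Group 2: 'd' x 1 (positions 3-3)
  Group 3: 'a' x 4 (positions 4-7)
Total groups: 3

3


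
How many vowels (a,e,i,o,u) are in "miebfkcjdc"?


Input: miebfkcjdc
Checking each character:
  'm' at position 0: consonant
  'i' at position 1: vowel (running total: 1)
  'e' at position 2: vowel (running total: 2)
  'b' at position 3: consonant
  'f' at position 4: consonant
  'k' at position 5: consonant
  'c' at position 6: consonant
  'j' at position 7: consonant
  'd' at position 8: consonant
  'c' at position 9: consonant
Total vowels: 2

2


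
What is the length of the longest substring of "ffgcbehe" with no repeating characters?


Input: "ffgcbehe"
Sliding window (track last position of each char):
  Position 0 ('f'): window [0,0] length 1 -- new best
  Position 1 ('f'): repeat (last at 0), move window start to 1
  Position 1 ('f'): window [1,1] length 1
  Position 2 ('g'): window [1,2] length 2 -- new best
  Position 3 ('c'): window [1,3] length 3 -- new best
  Position 4 ('b'): window [1,4] length 4 -- new best
  Position 5 ('e'): window [1,5] length 5 -- new best
  Position 6 ('h'): window [1,6] length 6 -- new best
  Position 7 ('e'): repeat (last at 5), move window start to 6
  Position 7 ('e'): window [6,7] length 2
Longest substring with no repeats: "fgcbeh" with length 6

6


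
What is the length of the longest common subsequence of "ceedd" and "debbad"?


LCS of "ceedd" and "debbad"
DP table:
           d    e    b    b    a    d
      0    0    0    0    0    0    0
  c   0    0    0    0    0    0    0
  e   0    0    1    1    1    1    1
  e   0    0    1    1    1    1    1
  d   0    1    1    1    1    1    2
  d   0    1    1    1    1    1    2
LCS length = dp[5][6] = 2

2


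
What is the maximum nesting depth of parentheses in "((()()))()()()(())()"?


Input: "((()()))()()()(())()"
Tracking depth:
  Position 0 '(': depth becomes 1
  Position 1 '(': depth becomes 2
  Position 2 '(': depth becomes 3
  Position 3 ')': depth becomes 2
  Position 4 '(': depth becomes 3
  Position 5 ')': depth becomes 2
  Position 6 ')': depth becomes 1
  Position 7 ')': depth becomes 0
  Position 8 '(': depth becomes 1
  Position 9 ')': depth becomes 0
  Position 10 '(': depth becomes 1
  Position 11 ')': depth becomes 0
  Position 12 '(': depth becomes 1
  Position 13 ')': depth becomes 0
  Position 14 '(': depth becomes 1
  Position 15 '(': depth becomes 2
  Position 16 ')': depth becomes 1
  Position 17 ')': depth becomes 0
  Position 18 '(': depth becomes 1
  Position 19 ')': depth becomes 0
Maximum depth reached: 3

3


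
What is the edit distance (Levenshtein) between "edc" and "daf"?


Computing edit distance: "edc" -> "daf"
DP table:
           d    a    f
      0    1    2    3
  e   1    1    2    3
  d   2    1    2    3
  c   3    2    2    3
Edit distance = dp[3][3] = 3

3


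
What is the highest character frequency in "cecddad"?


Input: cecddad
Character counts:
  'a': 1
  'c': 2
  'd': 3
  'e': 1
Maximum frequency: 3

3


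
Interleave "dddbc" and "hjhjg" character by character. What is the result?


Interleaving "dddbc" and "hjhjg":
  Position 0: 'd' from first, 'h' from second => "dh"
  Position 1: 'd' from first, 'j' from second => "dj"
  Position 2: 'd' from first, 'h' from second => "dh"
  Position 3: 'b' from first, 'j' from second => "bj"
  Position 4: 'c' from first, 'g' from second => "cg"
Result: dhdjdhbjcg

dhdjdhbjcg


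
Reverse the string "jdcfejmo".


Input: jdcfejmo
Reading characters right to left:
  Position 7: 'o'
  Position 6: 'm'
  Position 5: 'j'
  Position 4: 'e'
  Position 3: 'f'
  Position 2: 'c'
  Position 1: 'd'
  Position 0: 'j'
Reversed: omjefcdj

omjefcdj


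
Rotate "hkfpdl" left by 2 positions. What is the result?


Input: "hkfpdl", rotate left by 2
First 2 characters: "hk"
Remaining characters: "fpdl"
Concatenate remaining + first: "fpdl" + "hk" = "fpdlhk"

fpdlhk


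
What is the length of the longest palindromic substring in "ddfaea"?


Input: "ddfaea"
Checking substrings for palindromes:
  [3:6] "aea" (len 3) => palindrome
  [0:2] "dd" (len 2) => palindrome
Longest palindromic substring: "aea" with length 3

3


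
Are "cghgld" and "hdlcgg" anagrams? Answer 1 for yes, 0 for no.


Strings: "cghgld", "hdlcgg"
Sorted first:  cdgghl
Sorted second: cdgghl
Sorted forms match => anagrams

1


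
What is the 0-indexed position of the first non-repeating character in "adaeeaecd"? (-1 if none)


Input: adaeeaecd
Character frequencies:
  'a': 3
  'c': 1
  'd': 2
  'e': 3
Scanning left to right for freq == 1:
  Position 0 ('a'): freq=3, skip
  Position 1 ('d'): freq=2, skip
  Position 2 ('a'): freq=3, skip
  Position 3 ('e'): freq=3, skip
  Position 4 ('e'): freq=3, skip
  Position 5 ('a'): freq=3, skip
  Position 6 ('e'): freq=3, skip
  Position 7 ('c'): unique! => answer = 7

7


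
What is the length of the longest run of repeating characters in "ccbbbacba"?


Input: "ccbbbacba"
Scanning for longest run:
  Position 1 ('c'): continues run of 'c', length=2
  Position 2 ('b'): new char, reset run to 1
  Position 3 ('b'): continues run of 'b', length=2
  Position 4 ('b'): continues run of 'b', length=3
  Position 5 ('a'): new char, reset run to 1
  Position 6 ('c'): new char, reset run to 1
  Position 7 ('b'): new char, reset run to 1
  Position 8 ('a'): new char, reset run to 1
Longest run: 'b' with length 3

3


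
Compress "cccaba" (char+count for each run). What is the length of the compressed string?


Input: cccaba
Runs:
  'c' x 3 => "c3"
  'a' x 1 => "a1"
  'b' x 1 => "b1"
  'a' x 1 => "a1"
Compressed: "c3a1b1a1"
Compressed length: 8

8


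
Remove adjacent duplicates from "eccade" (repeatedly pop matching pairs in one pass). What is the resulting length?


Input: eccade
Stack-based adjacent duplicate removal:
  Read 'e': push. Stack: e
  Read 'c': push. Stack: ec
  Read 'c': matches stack top 'c' => pop. Stack: e
  Read 'a': push. Stack: ea
  Read 'd': push. Stack: ead
  Read 'e': push. Stack: eade
Final stack: "eade" (length 4)

4


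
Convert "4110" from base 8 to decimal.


Input: "4110" in base 8
Positional expansion:
  Digit '4' (value 4) x 8^3 = 2048
  Digit '1' (value 1) x 8^2 = 64
  Digit '1' (value 1) x 8^1 = 8
  Digit '0' (value 0) x 8^0 = 0
Sum = 2120

2120


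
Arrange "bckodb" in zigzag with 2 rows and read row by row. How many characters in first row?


Zigzag "bckodb" into 2 rows:
Placing characters:
  'b' => row 0
  'c' => row 1
  'k' => row 0
  'o' => row 1
  'd' => row 0
  'b' => row 1
Rows:
  Row 0: "bkd"
  Row 1: "cob"
First row length: 3

3


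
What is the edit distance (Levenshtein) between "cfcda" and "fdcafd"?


Computing edit distance: "cfcda" -> "fdcafd"
DP table:
           f    d    c    a    f    d
      0    1    2    3    4    5    6
  c   1    1    2    2    3    4    5
  f   2    1    2    3    3    3    4
  c   3    2    2    2    3    4    4
  d   4    3    2    3    3    4    4
  a   5    4    3    3    3    4    5
Edit distance = dp[5][6] = 5

5


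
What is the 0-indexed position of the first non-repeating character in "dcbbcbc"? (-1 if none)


Input: dcbbcbc
Character frequencies:
  'b': 3
  'c': 3
  'd': 1
Scanning left to right for freq == 1:
  Position 0 ('d'): unique! => answer = 0

0


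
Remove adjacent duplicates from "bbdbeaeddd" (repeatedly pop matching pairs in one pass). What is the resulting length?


Input: bbdbeaeddd
Stack-based adjacent duplicate removal:
  Read 'b': push. Stack: b
  Read 'b': matches stack top 'b' => pop. Stack: (empty)
  Read 'd': push. Stack: d
  Read 'b': push. Stack: db
  Read 'e': push. Stack: dbe
  Read 'a': push. Stack: dbea
  Read 'e': push. Stack: dbeae
  Read 'd': push. Stack: dbeaed
  Read 'd': matches stack top 'd' => pop. Stack: dbeae
  Read 'd': push. Stack: dbeaed
Final stack: "dbeaed" (length 6)

6


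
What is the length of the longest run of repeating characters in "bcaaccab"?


Input: "bcaaccab"
Scanning for longest run:
  Position 1 ('c'): new char, reset run to 1
  Position 2 ('a'): new char, reset run to 1
  Position 3 ('a'): continues run of 'a', length=2
  Position 4 ('c'): new char, reset run to 1
  Position 5 ('c'): continues run of 'c', length=2
  Position 6 ('a'): new char, reset run to 1
  Position 7 ('b'): new char, reset run to 1
Longest run: 'a' with length 2

2


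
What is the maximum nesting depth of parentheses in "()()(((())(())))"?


Input: "()()(((())(())))"
Tracking depth:
  Position 0 '(': depth becomes 1
  Position 1 ')': depth becomes 0
  Position 2 '(': depth becomes 1
  Position 3 ')': depth becomes 0
  Position 4 '(': depth becomes 1
  Position 5 '(': depth becomes 2
  Position 6 '(': depth becomes 3
  Position 7 '(': depth becomes 4
  Position 8 ')': depth becomes 3
  Position 9 ')': depth becomes 2
  Position 10 '(': depth becomes 3
  Position 11 '(': depth becomes 4
  Position 12 ')': depth becomes 3
  Position 13 ')': depth becomes 2
  Position 14 ')': depth becomes 1
  Position 15 ')': depth becomes 0
Maximum depth reached: 4

4


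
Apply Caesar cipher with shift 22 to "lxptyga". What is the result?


Caesar cipher: shift "lxptyga" by 22
  'l' (pos 11) + 22 = pos 7 = 'h'
  'x' (pos 23) + 22 = pos 19 = 't'
  'p' (pos 15) + 22 = pos 11 = 'l'
  't' (pos 19) + 22 = pos 15 = 'p'
  'y' (pos 24) + 22 = pos 20 = 'u'
  'g' (pos 6) + 22 = pos 2 = 'c'
  'a' (pos 0) + 22 = pos 22 = 'w'
Result: htlpucw

htlpucw


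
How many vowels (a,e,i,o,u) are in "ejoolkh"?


Input: ejoolkh
Checking each character:
  'e' at position 0: vowel (running total: 1)
  'j' at position 1: consonant
  'o' at position 2: vowel (running total: 2)
  'o' at position 3: vowel (running total: 3)
  'l' at position 4: consonant
  'k' at position 5: consonant
  'h' at position 6: consonant
Total vowels: 3

3


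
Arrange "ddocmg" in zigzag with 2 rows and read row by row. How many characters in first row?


Zigzag "ddocmg" into 2 rows:
Placing characters:
  'd' => row 0
  'd' => row 1
  'o' => row 0
  'c' => row 1
  'm' => row 0
  'g' => row 1
Rows:
  Row 0: "dom"
  Row 1: "dcg"
First row length: 3

3


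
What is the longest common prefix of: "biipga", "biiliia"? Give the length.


Words: biipga, biiliia
  Position 0: all 'b' => match
  Position 1: all 'i' => match
  Position 2: all 'i' => match
  Position 3: ('p', 'l') => mismatch, stop
LCP = "bii" (length 3)

3


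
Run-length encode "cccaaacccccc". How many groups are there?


Input: cccaaacccccc
Scanning for consecutive runs:
  Group 1: 'c' x 3 (positions 0-2)
  Group 2: 'a' x 3 (positions 3-5)
  Group 3: 'c' x 6 (positions 6-11)
Total groups: 3

3


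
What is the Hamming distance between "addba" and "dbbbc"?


Comparing "addba" and "dbbbc" position by position:
  Position 0: 'a' vs 'd' => differ
  Position 1: 'd' vs 'b' => differ
  Position 2: 'd' vs 'b' => differ
  Position 3: 'b' vs 'b' => same
  Position 4: 'a' vs 'c' => differ
Total differences (Hamming distance): 4

4


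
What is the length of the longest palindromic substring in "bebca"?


Input: "bebca"
Checking substrings for palindromes:
  [0:3] "beb" (len 3) => palindrome
Longest palindromic substring: "beb" with length 3

3


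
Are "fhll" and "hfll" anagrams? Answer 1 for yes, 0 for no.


Strings: "fhll", "hfll"
Sorted first:  fhll
Sorted second: fhll
Sorted forms match => anagrams

1


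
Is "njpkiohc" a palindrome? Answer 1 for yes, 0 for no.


Input: njpkiohc
Reversed: choikpjn
  Compare pos 0 ('n') with pos 7 ('c'): MISMATCH
  Compare pos 1 ('j') with pos 6 ('h'): MISMATCH
  Compare pos 2 ('p') with pos 5 ('o'): MISMATCH
  Compare pos 3 ('k') with pos 4 ('i'): MISMATCH
Result: not a palindrome

0


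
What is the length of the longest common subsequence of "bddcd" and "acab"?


LCS of "bddcd" and "acab"
DP table:
           a    c    a    b
      0    0    0    0    0
  b   0    0    0    0    1
  d   0    0    0    0    1
  d   0    0    0    0    1
  c   0    0    1    1    1
  d   0    0    1    1    1
LCS length = dp[5][4] = 1

1


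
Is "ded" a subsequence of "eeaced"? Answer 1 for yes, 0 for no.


Check if "ded" is a subsequence of "eeaced"
Greedy scan:
  Position 0 ('e'): no match needed
  Position 1 ('e'): no match needed
  Position 2 ('a'): no match needed
  Position 3 ('c'): no match needed
  Position 4 ('e'): no match needed
  Position 5 ('d'): matches sub[0] = 'd'
Only matched 1/3 characters => not a subsequence

0


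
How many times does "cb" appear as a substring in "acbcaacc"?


Searching for "cb" in "acbcaacc"
Scanning each position:
  Position 0: "ac" => no
  Position 1: "cb" => MATCH
  Position 2: "bc" => no
  Position 3: "ca" => no
  Position 4: "aa" => no
  Position 5: "ac" => no
  Position 6: "cc" => no
Total occurrences: 1

1


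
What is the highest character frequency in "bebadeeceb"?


Input: bebadeeceb
Character counts:
  'a': 1
  'b': 3
  'c': 1
  'd': 1
  'e': 4
Maximum frequency: 4

4


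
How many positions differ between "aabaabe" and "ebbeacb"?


Comparing "aabaabe" and "ebbeacb" position by position:
  Position 0: 'a' vs 'e' => DIFFER
  Position 1: 'a' vs 'b' => DIFFER
  Position 2: 'b' vs 'b' => same
  Position 3: 'a' vs 'e' => DIFFER
  Position 4: 'a' vs 'a' => same
  Position 5: 'b' vs 'c' => DIFFER
  Position 6: 'e' vs 'b' => DIFFER
Positions that differ: 5

5


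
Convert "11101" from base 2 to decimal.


Input: "11101" in base 2
Positional expansion:
  Digit '1' (value 1) x 2^4 = 16
  Digit '1' (value 1) x 2^3 = 8
  Digit '1' (value 1) x 2^2 = 4
  Digit '0' (value 0) x 2^1 = 0
  Digit '1' (value 1) x 2^0 = 1
Sum = 29

29


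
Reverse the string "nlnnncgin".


Input: nlnnncgin
Reading characters right to left:
  Position 8: 'n'
  Position 7: 'i'
  Position 6: 'g'
  Position 5: 'c'
  Position 4: 'n'
  Position 3: 'n'
  Position 2: 'n'
  Position 1: 'l'
  Position 0: 'n'
Reversed: nigcnnnln

nigcnnnln


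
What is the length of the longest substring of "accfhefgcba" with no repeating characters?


Input: "accfhefgcba"
Sliding window (track last position of each char):
  Position 0 ('a'): window [0,0] length 1 -- new best
  Position 1 ('c'): window [0,1] length 2 -- new best
  Position 2 ('c'): repeat (last at 1), move window start to 2
  Position 2 ('c'): window [2,2] length 1
  Position 3 ('f'): window [2,3] length 2
  Position 4 ('h'): window [2,4] length 3 -- new best
  Position 5 ('e'): window [2,5] length 4 -- new best
  Position 6 ('f'): repeat (last at 3), move window start to 4
  Position 6 ('f'): window [4,6] length 3
  Position 7 ('g'): window [4,7] length 4
  Position 8 ('c'): window [4,8] length 5 -- new best
  Position 9 ('b'): window [4,9] length 6 -- new best
  Position 10 ('a'): window [4,10] length 7 -- new best
Longest substring with no repeats: "hefgcba" with length 7

7


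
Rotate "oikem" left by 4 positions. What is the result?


Input: "oikem", rotate left by 4
First 4 characters: "oike"
Remaining characters: "m"
Concatenate remaining + first: "m" + "oike" = "moike"

moike


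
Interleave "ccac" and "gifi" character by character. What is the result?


Interleaving "ccac" and "gifi":
  Position 0: 'c' from first, 'g' from second => "cg"
  Position 1: 'c' from first, 'i' from second => "ci"
  Position 2: 'a' from first, 'f' from second => "af"
  Position 3: 'c' from first, 'i' from second => "ci"
Result: cgciafci

cgciafci


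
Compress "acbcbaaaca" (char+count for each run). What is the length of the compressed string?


Input: acbcbaaaca
Runs:
  'a' x 1 => "a1"
  'c' x 1 => "c1"
  'b' x 1 => "b1"
  'c' x 1 => "c1"
  'b' x 1 => "b1"
  'a' x 3 => "a3"
  'c' x 1 => "c1"
  'a' x 1 => "a1"
Compressed: "a1c1b1c1b1a3c1a1"
Compressed length: 16

16


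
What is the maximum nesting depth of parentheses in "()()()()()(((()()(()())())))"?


Input: "()()()()()(((()()(()())())))"
Tracking depth:
  Position 0 '(': depth becomes 1
  Position 1 ')': depth becomes 0
  Position 2 '(': depth becomes 1
  Position 3 ')': depth becomes 0
  Position 4 '(': depth becomes 1
  Position 5 ')': depth becomes 0
  Position 6 '(': depth becomes 1
  Position 7 ')': depth becomes 0
  Position 8 '(': depth becomes 1
  Position 9 ')': depth becomes 0
  Position 10 '(': depth becomes 1
  Position 11 '(': depth becomes 2
  Position 12 '(': depth becomes 3
  Position 13 '(': depth becomes 4
  Position 14 ')': depth becomes 3
  Position 15 '(': depth becomes 4
  Position 16 ')': depth becomes 3
  Position 17 '(': depth becomes 4
  Position 18 '(': depth becomes 5
  Position 19 ')': depth becomes 4
  Position 20 '(': depth becomes 5
  Position 21 ')': depth becomes 4
  Position 22 ')': depth becomes 3
  Position 23 '(': depth becomes 4
  Position 24 ')': depth becomes 3
  Position 25 ')': depth becomes 2
  Position 26 ')': depth becomes 1
  Position 27 ')': depth becomes 0
Maximum depth reached: 5

5


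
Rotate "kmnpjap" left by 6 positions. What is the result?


Input: "kmnpjap", rotate left by 6
First 6 characters: "kmnpja"
Remaining characters: "p"
Concatenate remaining + first: "p" + "kmnpja" = "pkmnpja"

pkmnpja


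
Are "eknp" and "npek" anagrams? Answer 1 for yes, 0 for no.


Strings: "eknp", "npek"
Sorted first:  eknp
Sorted second: eknp
Sorted forms match => anagrams

1


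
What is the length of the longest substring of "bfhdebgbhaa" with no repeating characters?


Input: "bfhdebgbhaa"
Sliding window (track last position of each char):
  Position 0 ('b'): window [0,0] length 1 -- new best
  Position 1 ('f'): window [0,1] length 2 -- new best
  Position 2 ('h'): window [0,2] length 3 -- new best
  Position 3 ('d'): window [0,3] length 4 -- new best
  Position 4 ('e'): window [0,4] length 5 -- new best
  Position 5 ('b'): repeat (last at 0), move window start to 1
  Position 5 ('b'): window [1,5] length 5
  Position 6 ('g'): window [1,6] length 6 -- new best
  Position 7 ('b'): repeat (last at 5), move window start to 6
  Position 7 ('b'): window [6,7] length 2
  Position 8 ('h'): window [6,8] length 3
  Position 9 ('a'): window [6,9] length 4
  Position 10 ('a'): repeat (last at 9), move window start to 10
  Position 10 ('a'): window [10,10] length 1
Longest substring with no repeats: "fhdebg" with length 6

6


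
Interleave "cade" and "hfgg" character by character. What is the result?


Interleaving "cade" and "hfgg":
  Position 0: 'c' from first, 'h' from second => "ch"
  Position 1: 'a' from first, 'f' from second => "af"
  Position 2: 'd' from first, 'g' from second => "dg"
  Position 3: 'e' from first, 'g' from second => "eg"
Result: chafdgeg

chafdgeg


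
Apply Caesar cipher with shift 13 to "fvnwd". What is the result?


Caesar cipher: shift "fvnwd" by 13
  'f' (pos 5) + 13 = pos 18 = 's'
  'v' (pos 21) + 13 = pos 8 = 'i'
  'n' (pos 13) + 13 = pos 0 = 'a'
  'w' (pos 22) + 13 = pos 9 = 'j'
  'd' (pos 3) + 13 = pos 16 = 'q'
Result: siajq

siajq


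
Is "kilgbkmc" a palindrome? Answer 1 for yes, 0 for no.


Input: kilgbkmc
Reversed: cmkbglik
  Compare pos 0 ('k') with pos 7 ('c'): MISMATCH
  Compare pos 1 ('i') with pos 6 ('m'): MISMATCH
  Compare pos 2 ('l') with pos 5 ('k'): MISMATCH
  Compare pos 3 ('g') with pos 4 ('b'): MISMATCH
Result: not a palindrome

0


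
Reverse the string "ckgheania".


Input: ckgheania
Reading characters right to left:
  Position 8: 'a'
  Position 7: 'i'
  Position 6: 'n'
  Position 5: 'a'
  Position 4: 'e'
  Position 3: 'h'
  Position 2: 'g'
  Position 1: 'k'
  Position 0: 'c'
Reversed: ainaehgkc

ainaehgkc


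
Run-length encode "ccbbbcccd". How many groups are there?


Input: ccbbbcccd
Scanning for consecutive runs:
  Group 1: 'c' x 2 (positions 0-1)
  Group 2: 'b' x 3 (positions 2-4)
  Group 3: 'c' x 3 (positions 5-7)
  Group 4: 'd' x 1 (positions 8-8)
Total groups: 4

4


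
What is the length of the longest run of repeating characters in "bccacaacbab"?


Input: "bccacaacbab"
Scanning for longest run:
  Position 1 ('c'): new char, reset run to 1
  Position 2 ('c'): continues run of 'c', length=2
  Position 3 ('a'): new char, reset run to 1
  Position 4 ('c'): new char, reset run to 1
  Position 5 ('a'): new char, reset run to 1
  Position 6 ('a'): continues run of 'a', length=2
  Position 7 ('c'): new char, reset run to 1
  Position 8 ('b'): new char, reset run to 1
  Position 9 ('a'): new char, reset run to 1
  Position 10 ('b'): new char, reset run to 1
Longest run: 'c' with length 2

2


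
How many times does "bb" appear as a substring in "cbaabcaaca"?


Searching for "bb" in "cbaabcaaca"
Scanning each position:
  Position 0: "cb" => no
  Position 1: "ba" => no
  Position 2: "aa" => no
  Position 3: "ab" => no
  Position 4: "bc" => no
  Position 5: "ca" => no
  Position 6: "aa" => no
  Position 7: "ac" => no
  Position 8: "ca" => no
Total occurrences: 0

0


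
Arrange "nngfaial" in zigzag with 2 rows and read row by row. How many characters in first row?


Zigzag "nngfaial" into 2 rows:
Placing characters:
  'n' => row 0
  'n' => row 1
  'g' => row 0
  'f' => row 1
  'a' => row 0
  'i' => row 1
  'a' => row 0
  'l' => row 1
Rows:
  Row 0: "ngaa"
  Row 1: "nfil"
First row length: 4

4


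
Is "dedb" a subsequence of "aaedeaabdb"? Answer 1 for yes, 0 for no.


Check if "dedb" is a subsequence of "aaedeaabdb"
Greedy scan:
  Position 0 ('a'): no match needed
  Position 1 ('a'): no match needed
  Position 2 ('e'): no match needed
  Position 3 ('d'): matches sub[0] = 'd'
  Position 4 ('e'): matches sub[1] = 'e'
  Position 5 ('a'): no match needed
  Position 6 ('a'): no match needed
  Position 7 ('b'): no match needed
  Position 8 ('d'): matches sub[2] = 'd'
  Position 9 ('b'): matches sub[3] = 'b'
All 4 characters matched => is a subsequence

1


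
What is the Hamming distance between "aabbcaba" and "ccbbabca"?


Comparing "aabbcaba" and "ccbbabca" position by position:
  Position 0: 'a' vs 'c' => differ
  Position 1: 'a' vs 'c' => differ
  Position 2: 'b' vs 'b' => same
  Position 3: 'b' vs 'b' => same
  Position 4: 'c' vs 'a' => differ
  Position 5: 'a' vs 'b' => differ
  Position 6: 'b' vs 'c' => differ
  Position 7: 'a' vs 'a' => same
Total differences (Hamming distance): 5

5


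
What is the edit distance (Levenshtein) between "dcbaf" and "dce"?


Computing edit distance: "dcbaf" -> "dce"
DP table:
           d    c    e
      0    1    2    3
  d   1    0    1    2
  c   2    1    0    1
  b   3    2    1    1
  a   4    3    2    2
  f   5    4    3    3
Edit distance = dp[5][3] = 3

3


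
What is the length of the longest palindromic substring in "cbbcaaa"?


Input: "cbbcaaa"
Checking substrings for palindromes:
  [0:4] "cbbc" (len 4) => palindrome
  [4:7] "aaa" (len 3) => palindrome
  [1:3] "bb" (len 2) => palindrome
  [4:6] "aa" (len 2) => palindrome
  [5:7] "aa" (len 2) => palindrome
Longest palindromic substring: "cbbc" with length 4

4


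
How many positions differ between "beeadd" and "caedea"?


Comparing "beeadd" and "caedea" position by position:
  Position 0: 'b' vs 'c' => DIFFER
  Position 1: 'e' vs 'a' => DIFFER
  Position 2: 'e' vs 'e' => same
  Position 3: 'a' vs 'd' => DIFFER
  Position 4: 'd' vs 'e' => DIFFER
  Position 5: 'd' vs 'a' => DIFFER
Positions that differ: 5

5


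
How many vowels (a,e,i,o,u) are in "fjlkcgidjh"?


Input: fjlkcgidjh
Checking each character:
  'f' at position 0: consonant
  'j' at position 1: consonant
  'l' at position 2: consonant
  'k' at position 3: consonant
  'c' at position 4: consonant
  'g' at position 5: consonant
  'i' at position 6: vowel (running total: 1)
  'd' at position 7: consonant
  'j' at position 8: consonant
  'h' at position 9: consonant
Total vowels: 1

1


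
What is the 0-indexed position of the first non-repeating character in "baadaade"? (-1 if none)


Input: baadaade
Character frequencies:
  'a': 4
  'b': 1
  'd': 2
  'e': 1
Scanning left to right for freq == 1:
  Position 0 ('b'): unique! => answer = 0

0


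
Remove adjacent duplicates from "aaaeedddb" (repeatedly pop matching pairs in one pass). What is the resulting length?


Input: aaaeedddb
Stack-based adjacent duplicate removal:
  Read 'a': push. Stack: a
  Read 'a': matches stack top 'a' => pop. Stack: (empty)
  Read 'a': push. Stack: a
  Read 'e': push. Stack: ae
  Read 'e': matches stack top 'e' => pop. Stack: a
  Read 'd': push. Stack: ad
  Read 'd': matches stack top 'd' => pop. Stack: a
  Read 'd': push. Stack: ad
  Read 'b': push. Stack: adb
Final stack: "adb" (length 3)

3


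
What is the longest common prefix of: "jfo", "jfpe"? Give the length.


Words: jfo, jfpe
  Position 0: all 'j' => match
  Position 1: all 'f' => match
  Position 2: ('o', 'p') => mismatch, stop
LCP = "jf" (length 2)

2


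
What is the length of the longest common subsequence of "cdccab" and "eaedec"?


LCS of "cdccab" and "eaedec"
DP table:
           e    a    e    d    e    c
      0    0    0    0    0    0    0
  c   0    0    0    0    0    0    1
  d   0    0    0    0    1    1    1
  c   0    0    0    0    1    1    2
  c   0    0    0    0    1    1    2
  a   0    0    1    1    1    1    2
  b   0    0    1    1    1    1    2
LCS length = dp[6][6] = 2

2


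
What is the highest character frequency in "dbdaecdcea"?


Input: dbdaecdcea
Character counts:
  'a': 2
  'b': 1
  'c': 2
  'd': 3
  'e': 2
Maximum frequency: 3

3


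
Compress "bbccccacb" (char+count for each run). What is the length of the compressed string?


Input: bbccccacb
Runs:
  'b' x 2 => "b2"
  'c' x 4 => "c4"
  'a' x 1 => "a1"
  'c' x 1 => "c1"
  'b' x 1 => "b1"
Compressed: "b2c4a1c1b1"
Compressed length: 10

10


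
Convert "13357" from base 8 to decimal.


Input: "13357" in base 8
Positional expansion:
  Digit '1' (value 1) x 8^4 = 4096
  Digit '3' (value 3) x 8^3 = 1536
  Digit '3' (value 3) x 8^2 = 192
  Digit '5' (value 5) x 8^1 = 40
  Digit '7' (value 7) x 8^0 = 7
Sum = 5871

5871


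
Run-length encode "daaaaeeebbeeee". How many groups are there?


Input: daaaaeeebbeeee
Scanning for consecutive runs:
  Group 1: 'd' x 1 (positions 0-0)
  Group 2: 'a' x 4 (positions 1-4)
  Group 3: 'e' x 3 (positions 5-7)
  Group 4: 'b' x 2 (positions 8-9)
  Group 5: 'e' x 4 (positions 10-13)
Total groups: 5

5


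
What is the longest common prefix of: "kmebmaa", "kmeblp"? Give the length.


Words: kmebmaa, kmeblp
  Position 0: all 'k' => match
  Position 1: all 'm' => match
  Position 2: all 'e' => match
  Position 3: all 'b' => match
  Position 4: ('m', 'l') => mismatch, stop
LCP = "kmeb" (length 4)

4


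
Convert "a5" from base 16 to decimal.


Input: "a5" in base 16
Positional expansion:
  Digit 'a' (value 10) x 16^1 = 160
  Digit '5' (value 5) x 16^0 = 5
Sum = 165

165


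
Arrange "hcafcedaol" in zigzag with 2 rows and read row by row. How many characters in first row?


Zigzag "hcafcedaol" into 2 rows:
Placing characters:
  'h' => row 0
  'c' => row 1
  'a' => row 0
  'f' => row 1
  'c' => row 0
  'e' => row 1
  'd' => row 0
  'a' => row 1
  'o' => row 0
  'l' => row 1
Rows:
  Row 0: "hacdo"
  Row 1: "cfeal"
First row length: 5

5


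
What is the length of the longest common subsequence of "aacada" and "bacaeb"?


LCS of "aacada" and "bacaeb"
DP table:
           b    a    c    a    e    b
      0    0    0    0    0    0    0
  a   0    0    1    1    1    1    1
  a   0    0    1    1    2    2    2
  c   0    0    1    2    2    2    2
  a   0    0    1    2    3    3    3
  d   0    0    1    2    3    3    3
  a   0    0    1    2    3    3    3
LCS length = dp[6][6] = 3

3


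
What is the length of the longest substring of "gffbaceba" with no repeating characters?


Input: "gffbaceba"
Sliding window (track last position of each char):
  Position 0 ('g'): window [0,0] length 1 -- new best
  Position 1 ('f'): window [0,1] length 2 -- new best
  Position 2 ('f'): repeat (last at 1), move window start to 2
  Position 2 ('f'): window [2,2] length 1
  Position 3 ('b'): window [2,3] length 2
  Position 4 ('a'): window [2,4] length 3 -- new best
  Position 5 ('c'): window [2,5] length 4 -- new best
  Position 6 ('e'): window [2,6] length 5 -- new best
  Position 7 ('b'): repeat (last at 3), move window start to 4
  Position 7 ('b'): window [4,7] length 4
  Position 8 ('a'): repeat (last at 4), move window start to 5
  Position 8 ('a'): window [5,8] length 4
Longest substring with no repeats: "fbace" with length 5

5


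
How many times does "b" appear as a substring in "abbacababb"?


Searching for "b" in "abbacababb"
Scanning each position:
  Position 0: "a" => no
  Position 1: "b" => MATCH
  Position 2: "b" => MATCH
  Position 3: "a" => no
  Position 4: "c" => no
  Position 5: "a" => no
  Position 6: "b" => MATCH
  Position 7: "a" => no
  Position 8: "b" => MATCH
  Position 9: "b" => MATCH
Total occurrences: 5

5


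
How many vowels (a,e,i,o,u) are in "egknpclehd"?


Input: egknpclehd
Checking each character:
  'e' at position 0: vowel (running total: 1)
  'g' at position 1: consonant
  'k' at position 2: consonant
  'n' at position 3: consonant
  'p' at position 4: consonant
  'c' at position 5: consonant
  'l' at position 6: consonant
  'e' at position 7: vowel (running total: 2)
  'h' at position 8: consonant
  'd' at position 9: consonant
Total vowels: 2

2


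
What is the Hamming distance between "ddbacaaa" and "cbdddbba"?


Comparing "ddbacaaa" and "cbdddbba" position by position:
  Position 0: 'd' vs 'c' => differ
  Position 1: 'd' vs 'b' => differ
  Position 2: 'b' vs 'd' => differ
  Position 3: 'a' vs 'd' => differ
  Position 4: 'c' vs 'd' => differ
  Position 5: 'a' vs 'b' => differ
  Position 6: 'a' vs 'b' => differ
  Position 7: 'a' vs 'a' => same
Total differences (Hamming distance): 7

7


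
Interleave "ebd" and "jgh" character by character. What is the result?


Interleaving "ebd" and "jgh":
  Position 0: 'e' from first, 'j' from second => "ej"
  Position 1: 'b' from first, 'g' from second => "bg"
  Position 2: 'd' from first, 'h' from second => "dh"
Result: ejbgdh

ejbgdh


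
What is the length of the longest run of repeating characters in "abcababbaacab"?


Input: "abcababbaacab"
Scanning for longest run:
  Position 1 ('b'): new char, reset run to 1
  Position 2 ('c'): new char, reset run to 1
  Position 3 ('a'): new char, reset run to 1
  Position 4 ('b'): new char, reset run to 1
  Position 5 ('a'): new char, reset run to 1
  Position 6 ('b'): new char, reset run to 1
  Position 7 ('b'): continues run of 'b', length=2
  Position 8 ('a'): new char, reset run to 1
  Position 9 ('a'): continues run of 'a', length=2
  Position 10 ('c'): new char, reset run to 1
  Position 11 ('a'): new char, reset run to 1
  Position 12 ('b'): new char, reset run to 1
Longest run: 'b' with length 2

2


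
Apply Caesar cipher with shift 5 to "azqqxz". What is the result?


Caesar cipher: shift "azqqxz" by 5
  'a' (pos 0) + 5 = pos 5 = 'f'
  'z' (pos 25) + 5 = pos 4 = 'e'
  'q' (pos 16) + 5 = pos 21 = 'v'
  'q' (pos 16) + 5 = pos 21 = 'v'
  'x' (pos 23) + 5 = pos 2 = 'c'
  'z' (pos 25) + 5 = pos 4 = 'e'
Result: fevvce

fevvce


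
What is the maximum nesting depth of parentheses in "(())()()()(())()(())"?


Input: "(())()()()(())()(())"
Tracking depth:
  Position 0 '(': depth becomes 1
  Position 1 '(': depth becomes 2
  Position 2 ')': depth becomes 1
  Position 3 ')': depth becomes 0
  Position 4 '(': depth becomes 1
  Position 5 ')': depth becomes 0
  Position 6 '(': depth becomes 1
  Position 7 ')': depth becomes 0
  Position 8 '(': depth becomes 1
  Position 9 ')': depth becomes 0
  Position 10 '(': depth becomes 1
  Position 11 '(': depth becomes 2
  Position 12 ')': depth becomes 1
  Position 13 ')': depth becomes 0
  Position 14 '(': depth becomes 1
  Position 15 ')': depth becomes 0
  Position 16 '(': depth becomes 1
  Position 17 '(': depth becomes 2
  Position 18 ')': depth becomes 1
  Position 19 ')': depth becomes 0
Maximum depth reached: 2

2


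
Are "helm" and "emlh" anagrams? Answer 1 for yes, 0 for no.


Strings: "helm", "emlh"
Sorted first:  ehlm
Sorted second: ehlm
Sorted forms match => anagrams

1


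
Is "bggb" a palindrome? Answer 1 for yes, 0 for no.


Input: bggb
Reversed: bggb
  Compare pos 0 ('b') with pos 3 ('b'): match
  Compare pos 1 ('g') with pos 2 ('g'): match
Result: palindrome

1


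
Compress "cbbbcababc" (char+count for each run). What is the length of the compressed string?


Input: cbbbcababc
Runs:
  'c' x 1 => "c1"
  'b' x 3 => "b3"
  'c' x 1 => "c1"
  'a' x 1 => "a1"
  'b' x 1 => "b1"
  'a' x 1 => "a1"
  'b' x 1 => "b1"
  'c' x 1 => "c1"
Compressed: "c1b3c1a1b1a1b1c1"
Compressed length: 16

16


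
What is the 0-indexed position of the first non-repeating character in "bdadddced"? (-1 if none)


Input: bdadddced
Character frequencies:
  'a': 1
  'b': 1
  'c': 1
  'd': 5
  'e': 1
Scanning left to right for freq == 1:
  Position 0 ('b'): unique! => answer = 0

0


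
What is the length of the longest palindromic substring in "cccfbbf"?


Input: "cccfbbf"
Checking substrings for palindromes:
  [3:7] "fbbf" (len 4) => palindrome
  [0:3] "ccc" (len 3) => palindrome
  [0:2] "cc" (len 2) => palindrome
  [1:3] "cc" (len 2) => palindrome
  [4:6] "bb" (len 2) => palindrome
Longest palindromic substring: "fbbf" with length 4

4


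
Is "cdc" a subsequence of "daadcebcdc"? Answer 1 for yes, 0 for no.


Check if "cdc" is a subsequence of "daadcebcdc"
Greedy scan:
  Position 0 ('d'): no match needed
  Position 1 ('a'): no match needed
  Position 2 ('a'): no match needed
  Position 3 ('d'): no match needed
  Position 4 ('c'): matches sub[0] = 'c'
  Position 5 ('e'): no match needed
  Position 6 ('b'): no match needed
  Position 7 ('c'): no match needed
  Position 8 ('d'): matches sub[1] = 'd'
  Position 9 ('c'): matches sub[2] = 'c'
All 3 characters matched => is a subsequence

1


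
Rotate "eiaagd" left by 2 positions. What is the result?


Input: "eiaagd", rotate left by 2
First 2 characters: "ei"
Remaining characters: "aagd"
Concatenate remaining + first: "aagd" + "ei" = "aagdei"

aagdei


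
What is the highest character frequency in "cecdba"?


Input: cecdba
Character counts:
  'a': 1
  'b': 1
  'c': 2
  'd': 1
  'e': 1
Maximum frequency: 2

2


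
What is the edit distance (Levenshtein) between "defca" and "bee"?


Computing edit distance: "defca" -> "bee"
DP table:
           b    e    e
      0    1    2    3
  d   1    1    2    3
  e   2    2    1    2
  f   3    3    2    2
  c   4    4    3    3
  a   5    5    4    4
Edit distance = dp[5][3] = 4

4


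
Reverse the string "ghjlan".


Input: ghjlan
Reading characters right to left:
  Position 5: 'n'
  Position 4: 'a'
  Position 3: 'l'
  Position 2: 'j'
  Position 1: 'h'
  Position 0: 'g'
Reversed: naljhg

naljhg


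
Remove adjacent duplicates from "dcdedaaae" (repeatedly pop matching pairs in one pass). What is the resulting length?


Input: dcdedaaae
Stack-based adjacent duplicate removal:
  Read 'd': push. Stack: d
  Read 'c': push. Stack: dc
  Read 'd': push. Stack: dcd
  Read 'e': push. Stack: dcde
  Read 'd': push. Stack: dcded
  Read 'a': push. Stack: dcdeda
  Read 'a': matches stack top 'a' => pop. Stack: dcded
  Read 'a': push. Stack: dcdeda
  Read 'e': push. Stack: dcdedae
Final stack: "dcdedae" (length 7)

7


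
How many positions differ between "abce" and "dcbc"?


Comparing "abce" and "dcbc" position by position:
  Position 0: 'a' vs 'd' => DIFFER
  Position 1: 'b' vs 'c' => DIFFER
  Position 2: 'c' vs 'b' => DIFFER
  Position 3: 'e' vs 'c' => DIFFER
Positions that differ: 4

4


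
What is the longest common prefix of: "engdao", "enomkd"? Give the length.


Words: engdao, enomkd
  Position 0: all 'e' => match
  Position 1: all 'n' => match
  Position 2: ('g', 'o') => mismatch, stop
LCP = "en" (length 2)

2


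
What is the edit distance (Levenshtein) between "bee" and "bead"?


Computing edit distance: "bee" -> "bead"
DP table:
           b    e    a    d
      0    1    2    3    4
  b   1    0    1    2    3
  e   2    1    0    1    2
  e   3    2    1    1    2
Edit distance = dp[3][4] = 2

2


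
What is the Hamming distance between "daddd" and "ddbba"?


Comparing "daddd" and "ddbba" position by position:
  Position 0: 'd' vs 'd' => same
  Position 1: 'a' vs 'd' => differ
  Position 2: 'd' vs 'b' => differ
  Position 3: 'd' vs 'b' => differ
  Position 4: 'd' vs 'a' => differ
Total differences (Hamming distance): 4

4


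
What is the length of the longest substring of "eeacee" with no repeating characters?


Input: "eeacee"
Sliding window (track last position of each char):
  Position 0 ('e'): window [0,0] length 1 -- new best
  Position 1 ('e'): repeat (last at 0), move window start to 1
  Position 1 ('e'): window [1,1] length 1
  Position 2 ('a'): window [1,2] length 2 -- new best
  Position 3 ('c'): window [1,3] length 3 -- new best
  Position 4 ('e'): repeat (last at 1), move window start to 2
  Position 4 ('e'): window [2,4] length 3
  Position 5 ('e'): repeat (last at 4), move window start to 5
  Position 5 ('e'): window [5,5] length 1
Longest substring with no repeats: "eac" with length 3

3


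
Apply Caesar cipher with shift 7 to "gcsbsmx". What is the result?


Caesar cipher: shift "gcsbsmx" by 7
  'g' (pos 6) + 7 = pos 13 = 'n'
  'c' (pos 2) + 7 = pos 9 = 'j'
  's' (pos 18) + 7 = pos 25 = 'z'
  'b' (pos 1) + 7 = pos 8 = 'i'
  's' (pos 18) + 7 = pos 25 = 'z'
  'm' (pos 12) + 7 = pos 19 = 't'
  'x' (pos 23) + 7 = pos 4 = 'e'
Result: njzizte

njzizte


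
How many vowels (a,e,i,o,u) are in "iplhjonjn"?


Input: iplhjonjn
Checking each character:
  'i' at position 0: vowel (running total: 1)
  'p' at position 1: consonant
  'l' at position 2: consonant
  'h' at position 3: consonant
  'j' at position 4: consonant
  'o' at position 5: vowel (running total: 2)
  'n' at position 6: consonant
  'j' at position 7: consonant
  'n' at position 8: consonant
Total vowels: 2

2


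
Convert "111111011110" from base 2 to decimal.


Input: "111111011110" in base 2
Positional expansion:
  Digit '1' (value 1) x 2^11 = 2048
  Digit '1' (value 1) x 2^10 = 1024
  Digit '1' (value 1) x 2^9 = 512
  Digit '1' (value 1) x 2^8 = 256
  Digit '1' (value 1) x 2^7 = 128
  Digit '1' (value 1) x 2^6 = 64
  Digit '0' (value 0) x 2^5 = 0
  Digit '1' (value 1) x 2^4 = 16
  Digit '1' (value 1) x 2^3 = 8
  Digit '1' (value 1) x 2^2 = 4
  Digit '1' (value 1) x 2^1 = 2
  Digit '0' (value 0) x 2^0 = 0
Sum = 4062

4062


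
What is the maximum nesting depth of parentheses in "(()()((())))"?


Input: "(()()((())))"
Tracking depth:
  Position 0 '(': depth becomes 1
  Position 1 '(': depth becomes 2
  Position 2 ')': depth becomes 1
  Position 3 '(': depth becomes 2
  Position 4 ')': depth becomes 1
  Position 5 '(': depth becomes 2
  Position 6 '(': depth becomes 3
  Position 7 '(': depth becomes 4
  Position 8 ')': depth becomes 3
  Position 9 ')': depth becomes 2
  Position 10 ')': depth becomes 1
  Position 11 ')': depth becomes 0
Maximum depth reached: 4

4
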